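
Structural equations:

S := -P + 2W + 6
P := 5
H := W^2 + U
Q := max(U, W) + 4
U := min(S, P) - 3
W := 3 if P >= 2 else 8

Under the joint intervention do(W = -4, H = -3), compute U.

-10

The joint intervention fixes W = -4, H = -3, removing each variable's own equation.
S = -P + 2W + 6  [with P=5, W=-4]  = -7
U = min(S, P) - 3  [with S=-7, P=5]  = -10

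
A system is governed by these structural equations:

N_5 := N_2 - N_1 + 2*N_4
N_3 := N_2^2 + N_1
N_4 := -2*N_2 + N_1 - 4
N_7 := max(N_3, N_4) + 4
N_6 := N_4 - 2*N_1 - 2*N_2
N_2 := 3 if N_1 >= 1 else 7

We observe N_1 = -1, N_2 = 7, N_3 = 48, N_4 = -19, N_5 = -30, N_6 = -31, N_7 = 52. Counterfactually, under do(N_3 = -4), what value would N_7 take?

The intervention breaks the incoming arrows to N_3: N_3 := N_2^2 + N_1 no longer applies, and N_3 = -4.
N_2 = 3 if N_1 >= 1 else 7  [with N_1=-1]  = 7
N_4 = -2*N_2 + N_1 - 4  [with N_2=7, N_1=-1]  = -19
N_7 = max(N_3, N_4) + 4  [with N_3=-4, N_4=-19]  = 0

0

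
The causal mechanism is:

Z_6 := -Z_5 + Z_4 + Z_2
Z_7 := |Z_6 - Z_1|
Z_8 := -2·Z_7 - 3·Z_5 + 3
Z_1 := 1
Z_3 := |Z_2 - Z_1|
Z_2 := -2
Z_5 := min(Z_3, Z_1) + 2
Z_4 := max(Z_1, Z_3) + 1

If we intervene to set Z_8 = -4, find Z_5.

3

do(Z_8=-4) replaces the equation Z_8 := -2·Z_7 - 3·Z_5 + 3 with the constant Z_8 = -4.
Z_5 is not downstream of the intervention, so its value is determined by the original equations.
Z_3 = |Z_2 - Z_1|  [with Z_2=-2, Z_1=1]  = 3
Z_5 = min(Z_3, Z_1) + 2  [with Z_3=3, Z_1=1]  = 3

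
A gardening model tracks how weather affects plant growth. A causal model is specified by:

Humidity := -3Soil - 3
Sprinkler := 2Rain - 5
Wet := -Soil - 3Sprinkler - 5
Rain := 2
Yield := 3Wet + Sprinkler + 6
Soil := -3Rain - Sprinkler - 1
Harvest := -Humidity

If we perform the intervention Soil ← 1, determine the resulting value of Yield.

The intervention breaks the incoming arrows to Soil: Soil := -3Rain - Sprinkler - 1 no longer applies, and Soil = 1.
Sprinkler = 2Rain - 5  [with Rain=2]  = -1
Wet = -Soil - 3Sprinkler - 5  [with Soil=1, Sprinkler=-1]  = -3
Yield = 3Wet + Sprinkler + 6  [with Wet=-3, Sprinkler=-1]  = -4

-4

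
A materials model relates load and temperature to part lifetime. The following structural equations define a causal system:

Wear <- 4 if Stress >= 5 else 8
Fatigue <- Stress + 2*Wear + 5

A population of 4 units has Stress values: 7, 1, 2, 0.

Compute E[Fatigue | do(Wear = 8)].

Every unit gets Wear=8 under the intervention. Fatigue values become 28, 22, 23, 21; E[Fatigue|do(Wear=8)] = 23.5.

23.5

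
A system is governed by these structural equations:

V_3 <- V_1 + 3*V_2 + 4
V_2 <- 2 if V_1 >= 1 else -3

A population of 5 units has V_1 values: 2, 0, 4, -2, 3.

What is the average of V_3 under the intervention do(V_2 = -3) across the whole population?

do(V_2=-3) breaks V_2's dependence on V_1. With V_2=-3 fixed, V_3 across the units is -3, -5, -1, -7, -2, mean -3.6.

-3.6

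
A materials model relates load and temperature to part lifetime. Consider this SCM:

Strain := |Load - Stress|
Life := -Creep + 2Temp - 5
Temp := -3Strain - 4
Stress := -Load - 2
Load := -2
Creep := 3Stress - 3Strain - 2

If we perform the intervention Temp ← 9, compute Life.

Under do(Temp=9), the mechanism Temp := -3Strain - 4 is discarded; Temp is fixed at 9.
Stress = -Load - 2  [with Load=-2]  = 0
Strain = |Load - Stress|  [with Load=-2, Stress=0]  = 2
Creep = 3Stress - 3Strain - 2  [with Stress=0, Strain=2]  = -8
Life = -Creep + 2Temp - 5  [with Creep=-8, Temp=9]  = 21

21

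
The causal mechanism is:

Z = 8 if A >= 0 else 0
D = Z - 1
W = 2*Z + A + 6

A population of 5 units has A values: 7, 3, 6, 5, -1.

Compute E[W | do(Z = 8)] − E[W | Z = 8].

-1.25

Every unit gets Z=8 under the intervention. W values become 29, 25, 28, 27, 21; E[W|do(Z=8)] = 26.
Observing Z=8 restricts to units where Z's equation naturally yields 8: A ∈ {7, 3, 6, 5}. In that subpopulation W = 29, 25, 28, 27, mean 27.25.
Difference = 26 − 27.25 = -1.25.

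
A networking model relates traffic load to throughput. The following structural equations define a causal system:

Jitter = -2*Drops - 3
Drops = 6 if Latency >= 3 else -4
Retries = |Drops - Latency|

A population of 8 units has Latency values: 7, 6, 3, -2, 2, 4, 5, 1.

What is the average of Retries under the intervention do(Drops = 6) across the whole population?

3

The intervention sets Drops=6 in all 8 units regardless of Latency. Recomputing Retries per unit gives 1, 0, 3, 8, 4, 2, 1, 5; average 3.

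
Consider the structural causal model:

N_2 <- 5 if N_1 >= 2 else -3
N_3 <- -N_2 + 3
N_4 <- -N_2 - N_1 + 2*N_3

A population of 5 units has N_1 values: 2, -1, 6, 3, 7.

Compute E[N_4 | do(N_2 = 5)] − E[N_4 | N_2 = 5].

do(N_2=5) breaks N_2's dependence on N_1. With N_2=5 fixed, N_4 across the units is -11, -8, -15, -12, -16, mean -12.4.
Observing N_2=5 restricts to units where N_2's equation naturally yields 5: N_1 ∈ {2, 6, 3, 7}. In that subpopulation N_4 = -11, -15, -12, -16, mean -13.5.
Difference = -12.4 − (-13.5) = 1.1.

1.1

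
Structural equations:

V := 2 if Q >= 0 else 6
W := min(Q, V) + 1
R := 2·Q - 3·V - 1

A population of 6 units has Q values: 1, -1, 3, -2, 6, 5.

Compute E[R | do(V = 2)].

do(V=2) breaks V's dependence on Q. With V=2 fixed, R across the units is -5, -9, -1, -11, 5, 3, mean -3.

-3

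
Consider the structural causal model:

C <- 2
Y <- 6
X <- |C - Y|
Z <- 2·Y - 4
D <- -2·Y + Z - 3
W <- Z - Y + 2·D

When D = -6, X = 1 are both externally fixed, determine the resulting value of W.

The joint intervention fixes D = -6, X = 1, removing each variable's own equation.
Z = 2·Y - 4  [with Y=6]  = 8
W = Z - Y + 2·D  [with Z=8, Y=6, D=-6]  = -10

-10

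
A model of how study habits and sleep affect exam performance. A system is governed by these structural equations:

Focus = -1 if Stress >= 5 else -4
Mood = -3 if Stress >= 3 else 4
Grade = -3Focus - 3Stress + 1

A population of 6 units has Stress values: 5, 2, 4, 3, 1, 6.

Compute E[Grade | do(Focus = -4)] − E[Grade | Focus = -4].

Under do(Focus=-4), Focus's equation is replaced by Focus=-4 for every unit. Per-unit Grade: -2, 7, 1, 4, 10, -5. Mean = 2.5.
Observing Focus=-4 restricts to units where Focus's equation naturally yields -4: Stress ∈ {2, 4, 3, 1}. In that subpopulation Grade = 7, 1, 4, 10, mean 5.5.
Difference = 2.5 − 5.5 = -3.

-3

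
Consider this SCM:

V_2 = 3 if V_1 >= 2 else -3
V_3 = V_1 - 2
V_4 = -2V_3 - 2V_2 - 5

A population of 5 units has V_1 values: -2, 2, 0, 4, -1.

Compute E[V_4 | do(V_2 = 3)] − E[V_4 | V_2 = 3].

Every unit gets V_2=3 under the intervention. V_4 values become -3, -11, -7, -15, -5; E[V_4|do(V_2=3)] = -8.2.
Conditioning on V_2=3 selects the 2 unit(s) with V_1 ∈ {2, 4}. Their V_4 values: -11, -15. Mean = -13.
Difference = -8.2 − (-13) = 4.8.

4.8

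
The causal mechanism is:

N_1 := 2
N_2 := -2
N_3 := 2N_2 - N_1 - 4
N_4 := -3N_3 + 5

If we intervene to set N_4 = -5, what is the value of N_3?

-10

Under do(N_4=-5), the mechanism N_4 := -3N_3 + 5 is discarded; N_4 is fixed at -5.
Since N_3 is not a descendant of the intervened variable, it is unaffected.
N_3 = 2N_2 - N_1 - 4  [with N_2=-2, N_1=2]  = -10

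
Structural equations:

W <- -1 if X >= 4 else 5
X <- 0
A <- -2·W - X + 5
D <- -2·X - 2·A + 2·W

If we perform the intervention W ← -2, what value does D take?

Under do(W=-2), the mechanism W <- -1 if X >= 4 else 5 is discarded; W is fixed at -2.
A = -2·W - X + 5  [with W=-2, X=0]  = 9
D = -2·X - 2·A + 2·W  [with X=0, A=9, W=-2]  = -22

-22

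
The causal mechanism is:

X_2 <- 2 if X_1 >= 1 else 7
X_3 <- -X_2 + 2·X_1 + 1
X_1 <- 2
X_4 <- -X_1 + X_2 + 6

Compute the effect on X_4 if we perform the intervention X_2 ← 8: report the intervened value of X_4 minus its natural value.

Under do(X_2=8), the mechanism X_2 <- 2 if X_1 >= 1 else 7 is discarded; X_2 is fixed at 8.
X_4 = -X_1 + X_2 + 6  [with X_1=2, X_2=8]  = 12
Without intervention: X_2 = 2 if X_1 >= 1 else 7  [with X_1=2]  = 2; X_4 = -X_1 + X_2 + 6  [with X_1=2, X_2=2]  = 6.
Change = 12 − 6 = 6.

6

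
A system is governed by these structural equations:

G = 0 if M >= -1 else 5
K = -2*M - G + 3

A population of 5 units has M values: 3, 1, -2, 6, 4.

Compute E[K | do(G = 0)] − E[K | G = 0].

do(G=0) breaks G's dependence on M. With G=0 fixed, K across the units is -3, 1, 7, -9, -5, mean -1.8.
E[K|G=0] averages over only the 4 units with G=0 (M = 3, 1, 6, 4): K = -3, 1, -9, -5, mean -4.
Difference = -1.8 − (-4) = 2.2.

2.2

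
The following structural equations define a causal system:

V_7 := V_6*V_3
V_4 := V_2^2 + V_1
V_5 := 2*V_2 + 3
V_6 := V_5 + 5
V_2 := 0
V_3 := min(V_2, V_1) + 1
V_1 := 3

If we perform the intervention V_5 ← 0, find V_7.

Under do(V_5=0), the mechanism V_5 := 2*V_2 + 3 is discarded; V_5 is fixed at 0.
V_3 = min(V_2, V_1) + 1  [with V_2=0, V_1=3]  = 1
V_6 = V_5 + 5  [with V_5=0]  = 5
V_7 = V_6*V_3  [with V_6=5, V_3=1]  = 5

5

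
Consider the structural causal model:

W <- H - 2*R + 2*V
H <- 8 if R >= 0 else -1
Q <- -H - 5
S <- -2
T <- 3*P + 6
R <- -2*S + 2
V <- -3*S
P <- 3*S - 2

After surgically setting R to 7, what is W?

6

The intervention breaks the incoming arrows to R: R <- -2*S + 2 no longer applies, and R = 7.
V = -3*S  [with S=-2]  = 6
H = 8 if R >= 0 else -1  [with R=7]  = 8
W = H - 2*R + 2*V  [with H=8, R=7, V=6]  = 6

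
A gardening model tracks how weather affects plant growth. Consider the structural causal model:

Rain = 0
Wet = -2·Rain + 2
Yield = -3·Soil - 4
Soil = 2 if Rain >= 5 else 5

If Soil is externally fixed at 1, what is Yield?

-7

Under do(Soil=1), the mechanism Soil = 2 if Rain >= 5 else 5 is discarded; Soil is fixed at 1.
Yield = -3·Soil - 4  [with Soil=1]  = -7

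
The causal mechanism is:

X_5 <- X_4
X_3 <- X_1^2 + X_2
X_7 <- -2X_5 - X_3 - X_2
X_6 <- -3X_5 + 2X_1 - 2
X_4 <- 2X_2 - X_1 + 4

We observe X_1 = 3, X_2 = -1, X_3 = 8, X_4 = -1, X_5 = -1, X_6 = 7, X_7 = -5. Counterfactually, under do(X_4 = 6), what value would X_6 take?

Under do(X_4=6), the mechanism X_4 <- 2X_2 - X_1 + 4 is discarded; X_4 is fixed at 6.
X_5 = X_4  [with X_4=6]  = 6
X_6 = -3X_5 + 2X_1 - 2  [with X_5=6, X_1=3]  = -14

-14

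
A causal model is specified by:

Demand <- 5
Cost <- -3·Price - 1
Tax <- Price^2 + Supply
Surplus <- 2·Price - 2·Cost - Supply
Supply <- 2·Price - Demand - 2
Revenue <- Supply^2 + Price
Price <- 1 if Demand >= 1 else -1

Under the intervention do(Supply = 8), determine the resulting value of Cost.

-4

The intervention breaks the incoming arrows to Supply: Supply <- 2·Price - Demand - 2 no longer applies, and Supply = 8.
Cost is not downstream of the intervention, so its value is determined by the original equations.
Price = 1 if Demand >= 1 else -1  [with Demand=5]  = 1
Cost = -3·Price - 1  [with Price=1]  = -4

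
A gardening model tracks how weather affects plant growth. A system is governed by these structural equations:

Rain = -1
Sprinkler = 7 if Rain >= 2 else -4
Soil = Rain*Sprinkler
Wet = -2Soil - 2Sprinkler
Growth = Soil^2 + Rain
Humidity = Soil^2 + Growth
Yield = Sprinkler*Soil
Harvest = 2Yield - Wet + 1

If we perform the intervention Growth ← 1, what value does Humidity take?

17

The intervention breaks the incoming arrows to Growth: Growth = Soil^2 + Rain no longer applies, and Growth = 1.
Sprinkler = 7 if Rain >= 2 else -4  [with Rain=-1]  = -4
Soil = Rain*Sprinkler  [with Rain=-1, Sprinkler=-4]  = 4
Humidity = Soil^2 + Growth  [with Soil=4, Growth=1]  = 17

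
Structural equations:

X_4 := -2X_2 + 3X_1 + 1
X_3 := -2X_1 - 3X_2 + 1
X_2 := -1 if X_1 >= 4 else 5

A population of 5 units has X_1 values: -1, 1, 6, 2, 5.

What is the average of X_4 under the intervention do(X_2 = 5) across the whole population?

-1.2

The intervention sets X_2=5 in all 5 units regardless of X_1. Recomputing X_4 per unit gives -12, -6, 9, -3, 6; average -1.2.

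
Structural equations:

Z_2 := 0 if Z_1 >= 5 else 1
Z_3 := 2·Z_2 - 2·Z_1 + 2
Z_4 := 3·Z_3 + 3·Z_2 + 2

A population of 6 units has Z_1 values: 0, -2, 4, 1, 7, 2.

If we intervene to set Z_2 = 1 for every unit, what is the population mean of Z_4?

Under do(Z_2=1), Z_2's equation is replaced by Z_2=1 for every unit. Per-unit Z_4: 17, 29, -7, 11, -25, 5. Mean = 5.

5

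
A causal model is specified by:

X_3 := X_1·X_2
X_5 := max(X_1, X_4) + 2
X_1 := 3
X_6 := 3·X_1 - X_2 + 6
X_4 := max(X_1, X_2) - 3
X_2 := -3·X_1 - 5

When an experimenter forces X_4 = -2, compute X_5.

Intervening sets X_4 = -2 and removes its equation (X_4 := max(X_1, X_2) - 3).
X_5 = max(X_1, X_4) + 2  [with X_1=3, X_4=-2]  = 5

5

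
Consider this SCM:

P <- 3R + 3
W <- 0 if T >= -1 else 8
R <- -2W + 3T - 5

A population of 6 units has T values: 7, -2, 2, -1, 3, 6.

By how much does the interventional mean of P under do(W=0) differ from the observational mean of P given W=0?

do(W=0) breaks W's dependence on T. With W=0 fixed, P across the units is 51, -30, 6, -21, 15, 42, mean 10.5.
E[P|W=0] averages over only the 5 units with W=0 (T = 7, 2, -1, 3, 6): P = 51, 6, -21, 15, 42, mean 18.6.
Difference = 10.5 − 18.6 = -8.1.

-8.1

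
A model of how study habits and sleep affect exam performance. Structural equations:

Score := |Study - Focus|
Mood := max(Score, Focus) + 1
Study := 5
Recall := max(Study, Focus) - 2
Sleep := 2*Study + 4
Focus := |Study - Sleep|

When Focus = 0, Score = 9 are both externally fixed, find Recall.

Setting Focus = 0, Score = 9 by intervention discards those variables' equations.
Recall = max(Study, Focus) - 2  [with Study=5, Focus=0]  = 3

3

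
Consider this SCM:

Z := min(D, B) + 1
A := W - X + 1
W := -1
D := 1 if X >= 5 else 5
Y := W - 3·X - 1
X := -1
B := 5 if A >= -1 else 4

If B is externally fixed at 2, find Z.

Intervening sets B = 2 and removes its equation (B := 5 if A >= -1 else 4).
D = 1 if X >= 5 else 5  [with X=-1]  = 5
Z = min(D, B) + 1  [with D=5, B=2]  = 3

3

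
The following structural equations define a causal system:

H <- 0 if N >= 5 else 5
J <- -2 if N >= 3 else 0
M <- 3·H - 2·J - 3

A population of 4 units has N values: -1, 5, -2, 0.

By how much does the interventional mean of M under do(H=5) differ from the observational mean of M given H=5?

do(H=5) breaks H's dependence on N. With H=5 fixed, M across the units is 12, 16, 12, 12, mean 13.
Conditioning on H=5 selects the 3 unit(s) with N ∈ {-1, -2, 0}. Their M values: 12, 12, 12. Mean = 12.
Difference = 13 − 12 = 1.

1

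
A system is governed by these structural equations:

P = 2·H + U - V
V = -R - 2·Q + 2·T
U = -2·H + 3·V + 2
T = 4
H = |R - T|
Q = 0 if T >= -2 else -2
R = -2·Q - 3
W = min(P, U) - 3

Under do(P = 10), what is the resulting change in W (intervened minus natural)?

do(P=10) replaces the equation P = 2·H + U - V with the constant P = 10.
Q = 0 if T >= -2 else -2  [with T=4]  = 0
R = -2·Q - 3  [with Q=0]  = -3
H = |R - T|  [with R=-3, T=4]  = 7
V = -R - 2·Q + 2·T  [with R=-3, Q=0, T=4]  = 11
U = -2·H + 3·V + 2  [with H=7, V=11]  = 21
W = min(P, U) - 3  [with P=10, U=21]  = 7
Without intervention: Q = 0 if T >= -2 else -2  [with T=4]  = 0; R = -2·Q - 3  [with Q=0]  = -3; H = |R - T|  [with R=-3, T=4]  = 7; V = -R - 2·Q + 2·T  [with R=-3, Q=0, T=4]  = 11; U = -2·H + 3·V + 2  [with H=7, V=11]  = 21; P = 2·H + U - V  [with H=7, U=21, V=11]  = 24; W = min(P, U) - 3  [with P=24, U=21]  = 18.
Change = 7 − 18 = -11.

-11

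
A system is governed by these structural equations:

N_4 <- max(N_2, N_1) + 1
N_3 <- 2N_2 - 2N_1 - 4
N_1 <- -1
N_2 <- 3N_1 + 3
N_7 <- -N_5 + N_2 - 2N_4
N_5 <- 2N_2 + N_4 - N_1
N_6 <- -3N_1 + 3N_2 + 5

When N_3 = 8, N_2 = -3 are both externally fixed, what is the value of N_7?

The joint intervention fixes N_3 = 8, N_2 = -3, removing each variable's own equation.
N_4 = max(N_2, N_1) + 1  [with N_2=-3, N_1=-1]  = 0
N_5 = 2N_2 + N_4 - N_1  [with N_2=-3, N_4=0, N_1=-1]  = -5
N_7 = -N_5 + N_2 - 2N_4  [with N_5=-5, N_2=-3, N_4=0]  = 2

2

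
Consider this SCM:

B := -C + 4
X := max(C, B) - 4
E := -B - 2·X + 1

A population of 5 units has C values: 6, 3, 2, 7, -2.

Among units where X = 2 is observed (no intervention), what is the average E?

E[E|X=2] averages over only the 2 units with X=2 (C = 6, -2): E = -1, -9, mean -5.

-5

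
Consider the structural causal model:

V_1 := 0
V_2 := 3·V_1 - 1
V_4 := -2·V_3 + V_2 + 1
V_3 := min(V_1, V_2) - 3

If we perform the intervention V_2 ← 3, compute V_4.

10

Under do(V_2=3), the mechanism V_2 := 3·V_1 - 1 is discarded; V_2 is fixed at 3.
V_3 = min(V_1, V_2) - 3  [with V_1=0, V_2=3]  = -3
V_4 = -2·V_3 + V_2 + 1  [with V_3=-3, V_2=3]  = 10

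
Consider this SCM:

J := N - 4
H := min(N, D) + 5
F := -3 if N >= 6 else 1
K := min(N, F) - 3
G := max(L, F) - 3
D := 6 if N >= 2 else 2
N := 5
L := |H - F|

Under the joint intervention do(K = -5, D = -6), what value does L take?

2

Under do(K = -5, D = -6), each intervened variable's structural equation is replaced by its fixed value.
F = -3 if N >= 6 else 1  [with N=5]  = 1
H = min(N, D) + 5  [with N=5, D=-6]  = -1
L = |H - F|  [with H=-1, F=1]  = 2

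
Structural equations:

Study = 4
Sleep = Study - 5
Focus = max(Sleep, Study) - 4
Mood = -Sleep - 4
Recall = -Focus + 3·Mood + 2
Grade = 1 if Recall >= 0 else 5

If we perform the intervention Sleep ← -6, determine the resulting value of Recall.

do(Sleep=-6) replaces the equation Sleep = Study - 5 with the constant Sleep = -6.
Focus = max(Sleep, Study) - 4  [with Sleep=-6, Study=4]  = 0
Mood = -Sleep - 4  [with Sleep=-6]  = 2
Recall = -Focus + 3·Mood + 2  [with Focus=0, Mood=2]  = 8

8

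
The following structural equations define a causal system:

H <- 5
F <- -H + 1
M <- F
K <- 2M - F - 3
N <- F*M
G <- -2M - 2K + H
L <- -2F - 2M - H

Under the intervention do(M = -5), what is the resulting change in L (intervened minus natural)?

The intervention breaks the incoming arrows to M: M <- F no longer applies, and M = -5.
F = -H + 1  [with H=5]  = -4
L = -2F - 2M - H  [with F=-4, M=-5, H=5]  = 13
Without intervention: F = -H + 1  [with H=5]  = -4; M = F  [with F=-4]  = -4; L = -2F - 2M - H  [with F=-4, M=-4, H=5]  = 11.
Change = 13 − 11 = 2.

2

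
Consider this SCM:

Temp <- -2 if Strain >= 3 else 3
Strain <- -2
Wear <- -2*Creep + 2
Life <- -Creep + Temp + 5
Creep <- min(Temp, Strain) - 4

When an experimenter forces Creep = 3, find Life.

5

do(Creep=3) replaces the equation Creep <- min(Temp, Strain) - 4 with the constant Creep = 3.
Temp = -2 if Strain >= 3 else 3  [with Strain=-2]  = 3
Life = -Creep + Temp + 5  [with Creep=3, Temp=3]  = 5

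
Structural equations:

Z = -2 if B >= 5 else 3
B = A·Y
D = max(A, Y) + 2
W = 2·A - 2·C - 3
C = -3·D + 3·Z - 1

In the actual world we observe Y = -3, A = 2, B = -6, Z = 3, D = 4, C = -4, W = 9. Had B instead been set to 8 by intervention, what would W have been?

39

The intervention breaks the incoming arrows to B: B = A·Y no longer applies, and B = 8.
Z = -2 if B >= 5 else 3  [with B=8]  = -2
D = max(A, Y) + 2  [with A=2, Y=-3]  = 4
C = -3·D + 3·Z - 1  [with D=4, Z=-2]  = -19
W = 2·A - 2·C - 3  [with A=2, C=-19]  = 39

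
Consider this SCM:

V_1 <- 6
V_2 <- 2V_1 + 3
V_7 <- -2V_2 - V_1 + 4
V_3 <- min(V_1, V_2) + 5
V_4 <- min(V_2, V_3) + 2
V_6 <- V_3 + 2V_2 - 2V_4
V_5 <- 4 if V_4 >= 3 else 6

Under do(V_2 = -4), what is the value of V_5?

6

do(V_2=-4) replaces the equation V_2 <- 2V_1 + 3 with the constant V_2 = -4.
V_3 = min(V_1, V_2) + 5  [with V_1=6, V_2=-4]  = 1
V_4 = min(V_2, V_3) + 2  [with V_2=-4, V_3=1]  = -2
V_5 = 4 if V_4 >= 3 else 6  [with V_4=-2]  = 6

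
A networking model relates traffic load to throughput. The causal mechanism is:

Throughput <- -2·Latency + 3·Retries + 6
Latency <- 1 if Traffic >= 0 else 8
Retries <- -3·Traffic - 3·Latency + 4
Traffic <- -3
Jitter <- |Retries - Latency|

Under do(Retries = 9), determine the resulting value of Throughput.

do(Retries=9) replaces the equation Retries <- -3·Traffic - 3·Latency + 4 with the constant Retries = 9.
Latency = 1 if Traffic >= 0 else 8  [with Traffic=-3]  = 8
Throughput = -2·Latency + 3·Retries + 6  [with Latency=8, Retries=9]  = 17

17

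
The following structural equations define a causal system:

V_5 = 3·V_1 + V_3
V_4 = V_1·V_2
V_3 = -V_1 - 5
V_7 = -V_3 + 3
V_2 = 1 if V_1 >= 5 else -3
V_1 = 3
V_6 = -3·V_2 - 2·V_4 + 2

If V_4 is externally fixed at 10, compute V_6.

Under do(V_4=10), the mechanism V_4 = V_1·V_2 is discarded; V_4 is fixed at 10.
V_2 = 1 if V_1 >= 5 else -3  [with V_1=3]  = -3
V_6 = -3·V_2 - 2·V_4 + 2  [with V_2=-3, V_4=10]  = -9

-9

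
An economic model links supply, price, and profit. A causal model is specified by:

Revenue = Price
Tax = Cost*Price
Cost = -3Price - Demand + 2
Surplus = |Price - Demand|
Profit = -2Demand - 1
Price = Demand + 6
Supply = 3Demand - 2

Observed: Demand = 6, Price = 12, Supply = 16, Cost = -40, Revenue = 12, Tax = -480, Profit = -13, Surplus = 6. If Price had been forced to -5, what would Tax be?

Under do(Price=-5), the mechanism Price = Demand + 6 is discarded; Price is fixed at -5.
Cost = -3Price - Demand + 2  [with Price=-5, Demand=6]  = 11
Tax = Cost*Price  [with Cost=11, Price=-5]  = -55

-55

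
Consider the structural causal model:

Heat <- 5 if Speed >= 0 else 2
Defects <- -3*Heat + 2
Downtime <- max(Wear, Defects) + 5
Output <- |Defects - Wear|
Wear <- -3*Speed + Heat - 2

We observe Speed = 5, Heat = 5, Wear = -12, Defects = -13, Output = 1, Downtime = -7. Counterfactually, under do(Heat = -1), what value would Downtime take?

10

Under do(Heat=-1), the mechanism Heat <- 5 if Speed >= 0 else 2 is discarded; Heat is fixed at -1.
Wear = -3*Speed + Heat - 2  [with Speed=5, Heat=-1]  = -18
Defects = -3*Heat + 2  [with Heat=-1]  = 5
Downtime = max(Wear, Defects) + 5  [with Wear=-18, Defects=5]  = 10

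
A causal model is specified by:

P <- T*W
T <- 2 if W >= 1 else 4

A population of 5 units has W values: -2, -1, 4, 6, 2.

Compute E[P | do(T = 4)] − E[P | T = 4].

do(T=4) breaks T's dependence on W. With T=4 fixed, P across the units is -8, -4, 16, 24, 8, mean 7.2.
Observing T=4 restricts to units where T's equation naturally yields 4: W ∈ {-2, -1}. In that subpopulation P = -8, -4, mean -6.
Difference = 7.2 − (-6) = 13.2.

13.2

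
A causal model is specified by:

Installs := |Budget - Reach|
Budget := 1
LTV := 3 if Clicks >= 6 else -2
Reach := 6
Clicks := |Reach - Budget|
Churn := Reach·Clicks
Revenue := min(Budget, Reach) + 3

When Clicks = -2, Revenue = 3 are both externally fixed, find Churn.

The joint intervention fixes Clicks = -2, Revenue = 3, removing each variable's own equation.
Churn = Reach·Clicks  [with Reach=6, Clicks=-2]  = -12

-12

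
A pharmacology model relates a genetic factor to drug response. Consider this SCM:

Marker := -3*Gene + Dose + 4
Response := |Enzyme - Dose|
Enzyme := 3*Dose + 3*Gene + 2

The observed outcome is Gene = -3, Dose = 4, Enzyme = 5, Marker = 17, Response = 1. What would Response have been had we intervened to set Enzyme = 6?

2

do(Enzyme=6) replaces the equation Enzyme := 3*Dose + 3*Gene + 2 with the constant Enzyme = 6.
Response = |Enzyme - Dose|  [with Enzyme=6, Dose=4]  = 2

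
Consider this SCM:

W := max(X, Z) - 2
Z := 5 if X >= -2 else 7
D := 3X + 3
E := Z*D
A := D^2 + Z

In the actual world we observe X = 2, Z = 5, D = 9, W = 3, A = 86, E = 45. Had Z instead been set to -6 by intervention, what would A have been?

do(Z=-6) replaces the equation Z := 5 if X >= -2 else 7 with the constant Z = -6.
D = 3X + 3  [with X=2]  = 9
A = D^2 + Z  [with D=9, Z=-6]  = 75

75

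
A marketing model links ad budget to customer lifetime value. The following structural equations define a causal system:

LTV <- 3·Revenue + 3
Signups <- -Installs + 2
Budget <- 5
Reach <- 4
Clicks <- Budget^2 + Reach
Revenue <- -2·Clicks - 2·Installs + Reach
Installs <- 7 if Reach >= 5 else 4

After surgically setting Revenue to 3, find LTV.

Intervening sets Revenue = 3 and removes its equation (Revenue <- -2·Clicks - 2·Installs + Reach).
LTV = 3·Revenue + 3  [with Revenue=3]  = 12

12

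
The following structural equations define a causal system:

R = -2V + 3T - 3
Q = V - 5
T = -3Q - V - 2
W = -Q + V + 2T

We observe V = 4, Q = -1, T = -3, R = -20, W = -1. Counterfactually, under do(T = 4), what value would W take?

13

do(T=4) replaces the equation T = -3Q - V - 2 with the constant T = 4.
Q = V - 5  [with V=4]  = -1
W = -Q + V + 2T  [with Q=-1, V=4, T=4]  = 13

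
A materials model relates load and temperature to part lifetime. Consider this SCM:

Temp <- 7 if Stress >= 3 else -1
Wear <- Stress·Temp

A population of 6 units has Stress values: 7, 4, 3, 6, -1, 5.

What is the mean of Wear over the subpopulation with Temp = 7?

Observing Temp=7 restricts to units where Temp's equation naturally yields 7: Stress ∈ {7, 4, 3, 6, 5}. In that subpopulation Wear = 49, 28, 21, 42, 35, mean 35.

35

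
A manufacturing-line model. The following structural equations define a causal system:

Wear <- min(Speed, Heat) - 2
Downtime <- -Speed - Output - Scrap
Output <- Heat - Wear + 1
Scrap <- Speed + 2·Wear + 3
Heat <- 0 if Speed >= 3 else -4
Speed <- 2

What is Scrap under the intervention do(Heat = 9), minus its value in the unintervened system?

Under do(Heat=9), the mechanism Heat <- 0 if Speed >= 3 else -4 is discarded; Heat is fixed at 9.
Wear = min(Speed, Heat) - 2  [with Speed=2, Heat=9]  = 0
Scrap = Speed + 2·Wear + 3  [with Speed=2, Wear=0]  = 5
Without intervention: Heat = 0 if Speed >= 3 else -4  [with Speed=2]  = -4; Wear = min(Speed, Heat) - 2  [with Speed=2, Heat=-4]  = -6; Scrap = Speed + 2·Wear + 3  [with Speed=2, Wear=-6]  = -7.
Change = 5 − (-7) = 12.

12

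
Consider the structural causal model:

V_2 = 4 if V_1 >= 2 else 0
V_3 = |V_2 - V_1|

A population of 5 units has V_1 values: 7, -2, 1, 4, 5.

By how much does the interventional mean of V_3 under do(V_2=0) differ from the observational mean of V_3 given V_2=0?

2.3

Under do(V_2=0), V_2's equation is replaced by V_2=0 for every unit. Per-unit V_3: 7, 2, 1, 4, 5. Mean = 3.8.
E[V_3|V_2=0] averages over only the 2 units with V_2=0 (V_1 = -2, 1): V_3 = 2, 1, mean 1.5.
Difference = 3.8 − 1.5 = 2.3.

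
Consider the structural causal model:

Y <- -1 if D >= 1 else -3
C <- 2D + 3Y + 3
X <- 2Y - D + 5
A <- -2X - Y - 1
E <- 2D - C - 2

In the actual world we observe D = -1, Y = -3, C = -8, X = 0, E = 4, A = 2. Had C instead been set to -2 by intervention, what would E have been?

-2

do(C=-2) replaces the equation C <- 2D + 3Y + 3 with the constant C = -2.
E = 2D - C - 2  [with D=-1, C=-2]  = -2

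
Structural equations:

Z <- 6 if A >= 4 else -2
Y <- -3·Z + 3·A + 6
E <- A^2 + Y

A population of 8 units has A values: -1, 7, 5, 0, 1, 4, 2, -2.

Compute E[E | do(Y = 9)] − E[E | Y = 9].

-12.5

The intervention sets Y=9 in all 8 units regardless of A. Recomputing E per unit gives 10, 58, 34, 9, 10, 25, 13, 13; average 21.5.
Conditioning on Y=9 selects the 2 unit(s) with A ∈ {-1, 7}. Their E values: 10, 58. Mean = 34.
Difference = 21.5 − 34 = -12.5.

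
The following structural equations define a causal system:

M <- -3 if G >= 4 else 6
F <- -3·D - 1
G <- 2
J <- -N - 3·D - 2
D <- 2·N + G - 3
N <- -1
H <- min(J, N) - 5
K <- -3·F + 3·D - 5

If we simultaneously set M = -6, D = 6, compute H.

-24

Under do(M = -6, D = 6), each intervened variable's structural equation is replaced by its fixed value.
J = -N - 3·D - 2  [with N=-1, D=6]  = -19
H = min(J, N) - 5  [with J=-19, N=-1]  = -24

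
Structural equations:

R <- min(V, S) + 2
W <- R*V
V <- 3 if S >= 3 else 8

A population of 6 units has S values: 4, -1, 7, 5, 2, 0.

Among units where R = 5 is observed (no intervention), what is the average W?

Conditioning on R=5 selects the 3 unit(s) with S ∈ {4, 7, 5}. Their W values: 15, 15, 15. Mean = 15.

15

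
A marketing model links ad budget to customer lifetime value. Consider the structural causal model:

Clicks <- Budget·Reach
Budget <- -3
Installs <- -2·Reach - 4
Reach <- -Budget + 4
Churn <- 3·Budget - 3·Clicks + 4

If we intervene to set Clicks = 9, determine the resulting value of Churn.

-32

do(Clicks=9) replaces the equation Clicks <- Budget·Reach with the constant Clicks = 9.
Churn = 3·Budget - 3·Clicks + 4  [with Budget=-3, Clicks=9]  = -32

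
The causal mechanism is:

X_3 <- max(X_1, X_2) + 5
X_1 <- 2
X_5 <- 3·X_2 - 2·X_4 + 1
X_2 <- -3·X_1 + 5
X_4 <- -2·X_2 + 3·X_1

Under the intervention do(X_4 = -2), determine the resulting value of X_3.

Under do(X_4=-2), the mechanism X_4 <- -2·X_2 + 3·X_1 is discarded; X_4 is fixed at -2.
Since X_3 is not a descendant of the intervened variable, it is unaffected.
X_2 = -3·X_1 + 5  [with X_1=2]  = -1
X_3 = max(X_1, X_2) + 5  [with X_1=2, X_2=-1]  = 7

7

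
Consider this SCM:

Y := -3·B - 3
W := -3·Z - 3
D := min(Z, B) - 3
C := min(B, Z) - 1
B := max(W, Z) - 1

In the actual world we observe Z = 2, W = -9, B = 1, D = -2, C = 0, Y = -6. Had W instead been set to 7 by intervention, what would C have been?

1

do(W=7) replaces the equation W := -3·Z - 3 with the constant W = 7.
B = max(W, Z) - 1  [with W=7, Z=2]  = 6
C = min(B, Z) - 1  [with B=6, Z=2]  = 1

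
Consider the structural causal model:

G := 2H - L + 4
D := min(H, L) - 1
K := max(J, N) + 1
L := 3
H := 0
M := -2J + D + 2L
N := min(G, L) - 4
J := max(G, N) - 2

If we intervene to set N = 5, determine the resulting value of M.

do(N=5) replaces the equation N := min(G, L) - 4 with the constant N = 5.
G = 2H - L + 4  [with H=0, L=3]  = 1
D = min(H, L) - 1  [with H=0, L=3]  = -1
J = max(G, N) - 2  [with G=1, N=5]  = 3
M = -2J + D + 2L  [with J=3, D=-1, L=3]  = -1

-1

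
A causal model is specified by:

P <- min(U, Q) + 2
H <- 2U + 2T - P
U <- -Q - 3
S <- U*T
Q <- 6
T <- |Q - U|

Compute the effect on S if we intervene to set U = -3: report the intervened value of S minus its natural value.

108

do(U=-3) replaces the equation U <- -Q - 3 with the constant U = -3.
T = |Q - U|  [with Q=6, U=-3]  = 9
S = U*T  [with U=-3, T=9]  = -27
Without intervention: U = -Q - 3  [with Q=6]  = -9; T = |Q - U|  [with Q=6, U=-9]  = 15; S = U*T  [with U=-9, T=15]  = -135.
Change = -27 − (-135) = 108.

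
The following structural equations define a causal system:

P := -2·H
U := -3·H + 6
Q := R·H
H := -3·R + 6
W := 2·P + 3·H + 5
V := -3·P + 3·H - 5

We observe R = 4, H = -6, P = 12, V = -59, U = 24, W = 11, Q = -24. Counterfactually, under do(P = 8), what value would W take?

3

The intervention breaks the incoming arrows to P: P := -2·H no longer applies, and P = 8.
H = -3·R + 6  [with R=4]  = -6
W = 2·P + 3·H + 5  [with P=8, H=-6]  = 3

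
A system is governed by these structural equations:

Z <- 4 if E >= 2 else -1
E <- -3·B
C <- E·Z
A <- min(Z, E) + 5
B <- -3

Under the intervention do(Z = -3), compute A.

do(Z=-3) replaces the equation Z <- 4 if E >= 2 else -1 with the constant Z = -3.
E = -3·B  [with B=-3]  = 9
A = min(Z, E) + 5  [with Z=-3, E=9]  = 2

2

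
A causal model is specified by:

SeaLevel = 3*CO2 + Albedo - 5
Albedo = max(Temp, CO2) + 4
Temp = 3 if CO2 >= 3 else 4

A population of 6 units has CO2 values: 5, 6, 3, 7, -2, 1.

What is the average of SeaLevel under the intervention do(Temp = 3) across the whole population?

do(Temp=3) breaks Temp's dependence on CO2. With Temp=3 fixed, SeaLevel across the units is 19, 23, 11, 27, -4, 5, mean 13.5.

13.5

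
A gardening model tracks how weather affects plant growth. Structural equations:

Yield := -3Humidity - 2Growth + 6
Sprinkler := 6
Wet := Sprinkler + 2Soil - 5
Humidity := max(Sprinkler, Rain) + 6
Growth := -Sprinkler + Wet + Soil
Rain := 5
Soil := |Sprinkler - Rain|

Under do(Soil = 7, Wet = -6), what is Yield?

-20

Under do(Soil = 7, Wet = -6), each intervened variable's structural equation is replaced by its fixed value.
Growth = -Sprinkler + Wet + Soil  [with Sprinkler=6, Wet=-6, Soil=7]  = -5
Humidity = max(Sprinkler, Rain) + 6  [with Sprinkler=6, Rain=5]  = 12
Yield = -3Humidity - 2Growth + 6  [with Humidity=12, Growth=-5]  = -20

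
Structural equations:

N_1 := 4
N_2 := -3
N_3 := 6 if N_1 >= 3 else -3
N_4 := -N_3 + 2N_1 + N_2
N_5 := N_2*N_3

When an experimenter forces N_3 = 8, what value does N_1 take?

4

Under do(N_3=8), the mechanism N_3 := 6 if N_1 >= 3 else -3 is discarded; N_3 is fixed at 8.
N_1 is not downstream of the intervention, so its value is determined by the original equations.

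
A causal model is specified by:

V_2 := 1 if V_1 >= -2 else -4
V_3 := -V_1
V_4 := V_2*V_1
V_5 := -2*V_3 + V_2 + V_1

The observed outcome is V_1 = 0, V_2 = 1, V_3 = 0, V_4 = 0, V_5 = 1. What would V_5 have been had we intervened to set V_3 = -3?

do(V_3=-3) replaces the equation V_3 := -V_1 with the constant V_3 = -3.
V_2 = 1 if V_1 >= -2 else -4  [with V_1=0]  = 1
V_5 = -2*V_3 + V_2 + V_1  [with V_3=-3, V_2=1, V_1=0]  = 7

7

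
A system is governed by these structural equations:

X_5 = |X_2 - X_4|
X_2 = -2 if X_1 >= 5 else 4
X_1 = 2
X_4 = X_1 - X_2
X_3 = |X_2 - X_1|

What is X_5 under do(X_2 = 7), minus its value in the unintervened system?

6

do(X_2=7) replaces the equation X_2 = -2 if X_1 >= 5 else 4 with the constant X_2 = 7.
X_4 = X_1 - X_2  [with X_1=2, X_2=7]  = -5
X_5 = |X_2 - X_4|  [with X_2=7, X_4=-5]  = 12
Without intervention: X_2 = -2 if X_1 >= 5 else 4  [with X_1=2]  = 4; X_4 = X_1 - X_2  [with X_1=2, X_2=4]  = -2; X_5 = |X_2 - X_4|  [with X_2=4, X_4=-2]  = 6.
Change = 12 − 6 = 6.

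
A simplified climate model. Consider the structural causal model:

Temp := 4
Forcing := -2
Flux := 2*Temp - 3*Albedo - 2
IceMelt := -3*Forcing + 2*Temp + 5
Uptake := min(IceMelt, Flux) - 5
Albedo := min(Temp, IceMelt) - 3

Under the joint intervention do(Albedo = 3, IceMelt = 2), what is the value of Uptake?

-8

The joint intervention fixes Albedo = 3, IceMelt = 2, removing each variable's own equation.
Flux = 2*Temp - 3*Albedo - 2  [with Temp=4, Albedo=3]  = -3
Uptake = min(IceMelt, Flux) - 5  [with IceMelt=2, Flux=-3]  = -8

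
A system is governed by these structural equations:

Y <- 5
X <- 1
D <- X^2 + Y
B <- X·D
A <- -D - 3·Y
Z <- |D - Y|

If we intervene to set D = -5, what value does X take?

Under do(D=-5), the mechanism D <- X^2 + Y is discarded; D is fixed at -5.
Since X is not a descendant of the intervened variable, it is unaffected.

1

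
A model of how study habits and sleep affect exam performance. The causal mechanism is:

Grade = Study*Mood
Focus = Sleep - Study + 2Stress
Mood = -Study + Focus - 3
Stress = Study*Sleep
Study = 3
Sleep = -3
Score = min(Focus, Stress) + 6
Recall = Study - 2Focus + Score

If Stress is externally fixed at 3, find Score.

do(Stress=3) replaces the equation Stress = Study*Sleep with the constant Stress = 3.
Focus = Sleep - Study + 2Stress  [with Sleep=-3, Study=3, Stress=3]  = 0
Score = min(Focus, Stress) + 6  [with Focus=0, Stress=3]  = 6

6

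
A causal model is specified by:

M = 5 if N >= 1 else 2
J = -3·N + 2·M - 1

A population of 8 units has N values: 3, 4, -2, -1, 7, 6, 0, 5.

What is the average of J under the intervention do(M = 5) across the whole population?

0.75

The intervention sets M=5 in all 8 units regardless of N. Recomputing J per unit gives 0, -3, 15, 12, -12, -9, 9, -6; average 0.75.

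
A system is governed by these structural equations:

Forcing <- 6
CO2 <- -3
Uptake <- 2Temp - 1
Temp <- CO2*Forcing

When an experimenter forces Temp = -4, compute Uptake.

The intervention breaks the incoming arrows to Temp: Temp <- CO2*Forcing no longer applies, and Temp = -4.
Uptake = 2Temp - 1  [with Temp=-4]  = -9

-9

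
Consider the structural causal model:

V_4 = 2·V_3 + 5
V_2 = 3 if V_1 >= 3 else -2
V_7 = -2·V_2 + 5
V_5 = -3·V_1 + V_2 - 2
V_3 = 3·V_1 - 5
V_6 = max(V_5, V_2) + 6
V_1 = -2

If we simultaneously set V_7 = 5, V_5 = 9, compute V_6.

Setting V_7 = 5, V_5 = 9 by intervention discards those variables' equations.
V_2 = 3 if V_1 >= 3 else -2  [with V_1=-2]  = -2
V_6 = max(V_5, V_2) + 6  [with V_5=9, V_2=-2]  = 15

15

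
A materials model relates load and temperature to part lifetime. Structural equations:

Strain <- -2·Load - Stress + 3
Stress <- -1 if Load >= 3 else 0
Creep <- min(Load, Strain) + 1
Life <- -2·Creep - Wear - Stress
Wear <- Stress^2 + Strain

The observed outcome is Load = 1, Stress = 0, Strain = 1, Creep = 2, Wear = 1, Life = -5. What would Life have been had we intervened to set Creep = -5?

9

Under do(Creep=-5), the mechanism Creep <- min(Load, Strain) + 1 is discarded; Creep is fixed at -5.
Stress = -1 if Load >= 3 else 0  [with Load=1]  = 0
Strain = -2·Load - Stress + 3  [with Load=1, Stress=0]  = 1
Wear = Stress^2 + Strain  [with Stress=0, Strain=1]  = 1
Life = -2·Creep - Wear - Stress  [with Creep=-5, Wear=1, Stress=0]  = 9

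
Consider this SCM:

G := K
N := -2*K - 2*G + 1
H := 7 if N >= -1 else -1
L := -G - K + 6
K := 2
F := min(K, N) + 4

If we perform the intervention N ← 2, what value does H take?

The intervention breaks the incoming arrows to N: N := -2*K - 2*G + 1 no longer applies, and N = 2.
H = 7 if N >= -1 else -1  [with N=2]  = 7

7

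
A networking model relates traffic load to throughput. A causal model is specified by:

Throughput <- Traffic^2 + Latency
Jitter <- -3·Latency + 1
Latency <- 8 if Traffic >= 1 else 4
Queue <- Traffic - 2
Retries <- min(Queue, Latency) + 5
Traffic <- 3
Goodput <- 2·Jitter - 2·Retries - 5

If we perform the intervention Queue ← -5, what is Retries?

The intervention breaks the incoming arrows to Queue: Queue <- Traffic - 2 no longer applies, and Queue = -5.
Latency = 8 if Traffic >= 1 else 4  [with Traffic=3]  = 8
Retries = min(Queue, Latency) + 5  [with Queue=-5, Latency=8]  = 0

0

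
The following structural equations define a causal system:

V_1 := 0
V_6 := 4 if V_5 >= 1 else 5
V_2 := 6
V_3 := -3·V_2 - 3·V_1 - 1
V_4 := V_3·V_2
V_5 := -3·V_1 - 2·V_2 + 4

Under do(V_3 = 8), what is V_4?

48

The intervention breaks the incoming arrows to V_3: V_3 := -3·V_2 - 3·V_1 - 1 no longer applies, and V_3 = 8.
V_4 = V_3·V_2  [with V_3=8, V_2=6]  = 48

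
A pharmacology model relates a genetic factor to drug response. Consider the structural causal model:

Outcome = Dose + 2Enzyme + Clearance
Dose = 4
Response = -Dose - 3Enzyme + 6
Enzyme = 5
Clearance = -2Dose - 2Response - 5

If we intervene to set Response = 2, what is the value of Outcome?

do(Response=2) replaces the equation Response = -Dose - 3Enzyme + 6 with the constant Response = 2.
Clearance = -2Dose - 2Response - 5  [with Dose=4, Response=2]  = -17
Outcome = Dose + 2Enzyme + Clearance  [with Dose=4, Enzyme=5, Clearance=-17]  = -3

-3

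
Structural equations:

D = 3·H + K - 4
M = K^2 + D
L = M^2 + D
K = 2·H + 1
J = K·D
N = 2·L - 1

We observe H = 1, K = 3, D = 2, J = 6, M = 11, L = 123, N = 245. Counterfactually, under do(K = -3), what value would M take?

do(K=-3) replaces the equation K = 2·H + 1 with the constant K = -3.
D = 3·H + K - 4  [with H=1, K=-3]  = -4
M = K^2 + D  [with K=-3, D=-4]  = 5

5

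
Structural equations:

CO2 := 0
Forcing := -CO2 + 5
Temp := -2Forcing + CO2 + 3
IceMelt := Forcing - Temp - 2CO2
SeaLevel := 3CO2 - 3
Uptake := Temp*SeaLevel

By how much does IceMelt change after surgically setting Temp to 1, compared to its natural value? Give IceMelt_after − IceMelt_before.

-8

The intervention breaks the incoming arrows to Temp: Temp := -2Forcing + CO2 + 3 no longer applies, and Temp = 1.
Forcing = -CO2 + 5  [with CO2=0]  = 5
IceMelt = Forcing - Temp - 2CO2  [with Forcing=5, Temp=1, CO2=0]  = 4
Without intervention: Forcing = -CO2 + 5  [with CO2=0]  = 5; Temp = -2Forcing + CO2 + 3  [with Forcing=5, CO2=0]  = -7; IceMelt = Forcing - Temp - 2CO2  [with Forcing=5, Temp=-7, CO2=0]  = 12.
Change = 4 − 12 = -8.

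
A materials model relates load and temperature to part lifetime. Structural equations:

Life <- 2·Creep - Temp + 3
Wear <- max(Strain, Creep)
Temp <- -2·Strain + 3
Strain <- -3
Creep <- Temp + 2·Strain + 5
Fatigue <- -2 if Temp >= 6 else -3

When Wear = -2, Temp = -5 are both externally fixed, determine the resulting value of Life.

-4

The joint intervention fixes Wear = -2, Temp = -5, removing each variable's own equation.
Creep = Temp + 2·Strain + 5  [with Temp=-5, Strain=-3]  = -6
Life = 2·Creep - Temp + 3  [with Creep=-6, Temp=-5]  = -4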